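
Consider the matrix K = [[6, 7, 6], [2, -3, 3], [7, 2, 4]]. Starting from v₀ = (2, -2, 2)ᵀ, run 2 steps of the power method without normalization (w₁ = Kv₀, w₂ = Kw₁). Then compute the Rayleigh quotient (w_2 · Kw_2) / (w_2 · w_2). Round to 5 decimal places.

λ ≈ 11.98859

w1 = Kv₀ = (10, 16, 18)
w2 = Kw1 = (280, 26, 174)
Kw2 = (2906, 1004, 2708)
w2·Kw2 = 280·2906 + 26·1004 + 174·2708 = 1310976; w2·w2 = 280·280 + 26·26 + 174·174 = 109352
λ ≈ 1310976/109352 = 11.98859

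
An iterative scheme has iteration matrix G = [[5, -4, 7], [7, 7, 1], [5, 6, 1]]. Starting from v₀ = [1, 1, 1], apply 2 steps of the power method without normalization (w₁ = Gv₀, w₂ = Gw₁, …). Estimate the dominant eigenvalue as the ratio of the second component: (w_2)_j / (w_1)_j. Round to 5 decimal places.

λ ≈ 11.53333

w1 = Gv₀ = (8, 15, 12)
w2 = Gw1 = (64, 173, 142)
Ratio at component: 173 / 15 = 11.53333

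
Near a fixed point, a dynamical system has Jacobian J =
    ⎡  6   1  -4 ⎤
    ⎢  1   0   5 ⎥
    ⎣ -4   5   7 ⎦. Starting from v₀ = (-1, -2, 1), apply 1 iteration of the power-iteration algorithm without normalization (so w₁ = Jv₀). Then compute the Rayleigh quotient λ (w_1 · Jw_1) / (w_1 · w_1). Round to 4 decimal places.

λ ≈ 5.6584

w1 = Jv₀ = (-12, 4, 1)
Jw1 = (-72, -7, 75)
w1·Jw1 = (-12)·(-72) + 4·(-7) + 1·75 = 911; w1·w1 = (-12)·(-12) + 4·4 + 1·1 = 161
λ ≈ 911/161 = 5.6584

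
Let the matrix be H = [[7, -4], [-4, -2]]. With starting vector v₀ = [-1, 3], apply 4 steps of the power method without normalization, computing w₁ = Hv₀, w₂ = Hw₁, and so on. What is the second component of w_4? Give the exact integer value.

w1 = Hv₀ = (7·(-1) + (-4)·3; (-4)·(-1) + (-2)·3) = (-19, -2)
w2 = Hw1 = (7·(-19) + (-4)·(-2); (-4)·(-19) + (-2)·(-2)) = (-125, 80)
w3 = Hw2 = (-1195, 340)
w4 = Hw3 = (-9725, 4100)
The requested component of w4 is 4100.

4100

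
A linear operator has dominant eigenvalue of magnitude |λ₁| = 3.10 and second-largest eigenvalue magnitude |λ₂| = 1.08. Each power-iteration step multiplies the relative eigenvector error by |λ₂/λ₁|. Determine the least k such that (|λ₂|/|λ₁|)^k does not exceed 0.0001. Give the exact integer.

|λ₂/λ₁| = 1.08/3.10 = 0.34839
Need k ≥ ln(0.0001) / ln(0.34839) = -9.2103 / -1.0544 ≈ 8.735
Smallest integer k satisfying the bound: 9

9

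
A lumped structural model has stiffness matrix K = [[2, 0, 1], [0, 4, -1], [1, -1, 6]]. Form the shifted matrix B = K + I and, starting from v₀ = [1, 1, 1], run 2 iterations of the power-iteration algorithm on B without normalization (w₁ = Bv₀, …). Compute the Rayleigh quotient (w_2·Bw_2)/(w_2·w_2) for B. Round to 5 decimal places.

μ ≈ 6.59263

B = K + I has rows (3, 0, 1); (0, 5, -1); (1, -1, 7)
w1 = Bv₀ = (4, 4, 7)
w2 = Bw1 = (19, 13, 49)
Bw2 = (106, 16, 349)
w2·Bw2 = 19323; w2·w2 = 2931; μ ≈ 19323/2931 = 6.59263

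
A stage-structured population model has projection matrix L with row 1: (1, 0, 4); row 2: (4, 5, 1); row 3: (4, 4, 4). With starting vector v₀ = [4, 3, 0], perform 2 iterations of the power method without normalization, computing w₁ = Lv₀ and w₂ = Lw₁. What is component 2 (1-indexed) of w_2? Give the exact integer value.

w1 = Lv₀ = (4, 31, 28)
w2 = Lw1 = (116, 199, 252)
The requested component of w2 is 199.

199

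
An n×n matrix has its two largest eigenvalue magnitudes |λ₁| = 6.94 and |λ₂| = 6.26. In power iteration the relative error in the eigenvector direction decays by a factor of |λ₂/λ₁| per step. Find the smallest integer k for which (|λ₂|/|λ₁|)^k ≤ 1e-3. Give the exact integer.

|λ₂/λ₁| = 6.26/6.94 = 0.90202
Need k ≥ ln(1e-3) / ln(0.90202) = -6.9078 / -0.1031 ≈ 66.987
Smallest integer k satisfying the bound: 67

67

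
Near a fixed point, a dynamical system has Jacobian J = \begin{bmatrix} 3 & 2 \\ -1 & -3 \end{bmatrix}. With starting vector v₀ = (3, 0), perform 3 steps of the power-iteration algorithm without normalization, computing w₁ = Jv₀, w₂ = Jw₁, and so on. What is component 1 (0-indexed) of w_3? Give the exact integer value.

-21

w1 = Jv₀ = (3·3 + 2·0; (-1)·3 + (-3)·0) = (9, -3)
w2 = Jw1 = (3·9 + 2·(-3); (-1)·9 + (-3)·(-3)) = (21, 0)
w3 = Jw2 = (63, -21)
The requested component of w3 is -21.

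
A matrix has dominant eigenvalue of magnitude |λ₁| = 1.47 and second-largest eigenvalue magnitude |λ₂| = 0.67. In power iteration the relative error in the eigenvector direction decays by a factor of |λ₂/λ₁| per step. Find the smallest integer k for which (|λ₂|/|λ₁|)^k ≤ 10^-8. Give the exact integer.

24

|λ₂/λ₁| = 0.67/1.47 = 0.45578
Need k ≥ ln(10^-8) / ln(0.45578) = -18.4207 / -0.7857 ≈ 23.444
Smallest integer k satisfying the bound: 24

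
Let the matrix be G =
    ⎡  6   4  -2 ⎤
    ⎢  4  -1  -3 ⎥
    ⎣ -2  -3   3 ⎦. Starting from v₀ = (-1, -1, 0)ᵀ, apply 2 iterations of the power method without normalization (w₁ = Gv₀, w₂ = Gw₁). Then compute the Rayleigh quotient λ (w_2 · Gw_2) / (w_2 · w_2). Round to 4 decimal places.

w1 = Gv₀ = (6·(-1) + 4·(-1) + (-2)·0; 4·(-1) + (-1)·(-1) + (-3)·0; (-2)·(-1) + (-3)·(-1) + 3·0) = (-10, -3, 5)
w2 = Gw1 = (6·(-10) + 4·(-3) + (-2)·5; 4·(-10) + (-1)·(-3) + (-3)·5; (-2)·(-10) + (-3)·(-3) + 3·5) = (-82, -52, 44)
Gw2 = (-788, -408, 452)
w2·Gw2 = (-82)·(-788) + (-52)·(-408) + 44·452 = 105720; w2·w2 = (-82)·(-82) + (-52)·(-52) + 44·44 = 11364
λ ≈ 105720/11364 = 9.3031

λ ≈ 9.3031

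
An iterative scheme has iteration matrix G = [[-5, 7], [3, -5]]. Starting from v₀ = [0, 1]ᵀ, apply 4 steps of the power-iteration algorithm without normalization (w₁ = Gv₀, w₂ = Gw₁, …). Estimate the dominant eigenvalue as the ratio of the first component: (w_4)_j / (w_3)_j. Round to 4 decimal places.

-9.5833

w1 = Gv₀ = (7, -5)
w2 = Gw1 = (-70, 46)
w3 = Gw2 = (672, -440)
w4 = Gw3 = (-6440, 4216)
Ratio at component: -6440 / 672 = -9.5833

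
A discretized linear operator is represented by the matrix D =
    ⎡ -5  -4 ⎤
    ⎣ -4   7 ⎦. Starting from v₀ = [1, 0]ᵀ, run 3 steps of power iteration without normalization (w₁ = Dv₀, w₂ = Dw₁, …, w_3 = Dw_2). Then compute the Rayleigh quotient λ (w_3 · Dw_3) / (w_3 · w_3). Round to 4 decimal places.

λ ≈ -1.4723

w1 = Dv₀ = ((-5)·1 + (-4)·0; (-4)·1 + 7·0) = (-5, -4)
w2 = Dw1 = ((-5)·(-5) + (-4)·(-4); (-4)·(-5) + 7·(-4)) = (41, -8)
w3 = Dw2 = (-173, -220)
Dw3 = (1745, -848)
w3·Dw3 = (-173)·1745 + (-220)·(-848) = -115325; w3·w3 = (-173)·(-173) + (-220)·(-220) = 78329
λ ≈ -115325/78329 = -1.4723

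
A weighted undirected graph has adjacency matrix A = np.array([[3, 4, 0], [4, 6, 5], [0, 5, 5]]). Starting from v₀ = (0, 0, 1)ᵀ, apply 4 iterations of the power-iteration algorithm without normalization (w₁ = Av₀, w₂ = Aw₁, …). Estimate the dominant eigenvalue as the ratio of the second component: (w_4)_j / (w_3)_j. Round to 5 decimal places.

w1 = Av₀ = (3·0 + 4·0 + 0·1; 4·0 + 6·0 + 5·1; 0·0 + 5·0 + 5·1) = (0, 5, 5)
w2 = Aw1 = (3·0 + 4·5 + 0·5; 4·0 + 6·5 + 5·5; 0·0 + 5·5 + 5·5) = (20, 55, 50)
w3 = Aw2 = (280, 660, 525)
w4 = Aw3 = (3480, 7705, 5925)
Ratio at component: 7705 / 660 = 11.67424

11.67424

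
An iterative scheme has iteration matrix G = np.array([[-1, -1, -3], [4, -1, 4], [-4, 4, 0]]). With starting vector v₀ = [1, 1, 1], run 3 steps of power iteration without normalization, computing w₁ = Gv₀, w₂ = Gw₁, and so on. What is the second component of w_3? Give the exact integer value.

w1 = Gv₀ = ((-1)·1 + (-1)·1 + (-3)·1; 4·1 + (-1)·1 + 4·1; (-4)·1 + 4·1 + 0·1) = (-5, 7, 0)
w2 = Gw1 = ((-1)·(-5) + (-1)·7 + (-3)·0; 4·(-5) + (-1)·7 + 4·0; (-4)·(-5) + 4·7 + 0·0) = (-2, -27, 48)
w3 = Gw2 = (-115, 211, -100)
The requested component of w3 is 211.

211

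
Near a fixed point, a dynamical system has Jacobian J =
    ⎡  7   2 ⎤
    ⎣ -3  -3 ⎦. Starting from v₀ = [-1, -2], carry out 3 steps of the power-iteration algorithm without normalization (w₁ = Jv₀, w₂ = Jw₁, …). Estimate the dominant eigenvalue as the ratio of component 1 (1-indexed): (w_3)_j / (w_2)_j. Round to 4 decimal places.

w1 = Jv₀ = (7·(-1) + 2·(-2); (-3)·(-1) + (-3)·(-2)) = (-11, 9)
w2 = Jw1 = (7·(-11) + 2·9; (-3)·(-11) + (-3)·9) = (-59, 6)
w3 = Jw2 = (-401, 159)
Ratio at component: -401 / -59 = 6.7966

λ ≈ 6.7966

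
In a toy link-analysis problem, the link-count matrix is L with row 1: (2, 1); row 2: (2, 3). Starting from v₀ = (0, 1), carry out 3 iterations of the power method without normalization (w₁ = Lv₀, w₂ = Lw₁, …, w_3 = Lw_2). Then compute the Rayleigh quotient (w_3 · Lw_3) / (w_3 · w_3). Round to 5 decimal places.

λ ≈ 3.99039

w1 = Lv₀ = (1, 3)
w2 = Lw1 = (5, 11)
w3 = Lw2 = (21, 43)
Lw3 = (85, 171)
w3·Lw3 = 21·85 + 43·171 = 9138; w3·w3 = 21·21 + 43·43 = 2290
λ ≈ 9138/2290 = 3.99039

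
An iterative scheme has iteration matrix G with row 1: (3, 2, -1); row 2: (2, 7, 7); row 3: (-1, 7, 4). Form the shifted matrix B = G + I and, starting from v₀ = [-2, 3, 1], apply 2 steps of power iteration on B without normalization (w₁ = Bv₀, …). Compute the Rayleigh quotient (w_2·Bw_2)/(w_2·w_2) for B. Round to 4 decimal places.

13.7004

B = G + I has rows (4, 2, -1); (2, 8, 7); (-1, 7, 5)
w1 = Bv₀ = (4·(-2) + 2·3 + (-1)·1; 2·(-2) + 8·3 + 7·1; (-1)·(-2) + 7·3 + 5·1) = (-3, 27, 28)
w2 = Bw1 = (4·(-3) + 2·27 + (-1)·28; 2·(-3) + 8·27 + 7·28; (-1)·(-3) + 7·27 + 5·28) = (14, 406, 332)
Bw2 = (536, 5600, 4488)
w2·Bw2 = 3771120; w2·w2 = 275256; μ ≈ 3771120/275256 = 13.7004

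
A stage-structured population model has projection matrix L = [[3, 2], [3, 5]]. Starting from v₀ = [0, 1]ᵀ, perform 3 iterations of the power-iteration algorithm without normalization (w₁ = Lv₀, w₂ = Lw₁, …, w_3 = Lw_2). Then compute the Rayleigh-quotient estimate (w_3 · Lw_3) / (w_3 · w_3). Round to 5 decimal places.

λ ≈ 6.64044

w1 = Lv₀ = (3·0 + 2·1; 3·0 + 5·1) = (2, 5)
w2 = Lw1 = (3·2 + 2·5; 3·2 + 5·5) = (16, 31)
w3 = Lw2 = (110, 203)
Lw3 = (736, 1345)
w3·Lw3 = 110·736 + 203·1345 = 353995; w3·w3 = 110·110 + 203·203 = 53309
λ ≈ 353995/53309 = 6.64044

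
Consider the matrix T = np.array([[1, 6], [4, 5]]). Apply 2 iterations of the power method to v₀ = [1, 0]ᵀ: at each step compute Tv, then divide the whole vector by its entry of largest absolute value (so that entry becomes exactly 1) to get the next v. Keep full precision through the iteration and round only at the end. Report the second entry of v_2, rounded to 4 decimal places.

Tv0 = (1.00000, 4.00000); divide by 4.00000 → v1 = (0.25000, 1.00000)
Tv1 = (6.25000, 6.00000); divide by 6.25000 → v2 = (1.00000, 0.96000)
Requested entry of v2: 24/25 = 0.9600

0.9600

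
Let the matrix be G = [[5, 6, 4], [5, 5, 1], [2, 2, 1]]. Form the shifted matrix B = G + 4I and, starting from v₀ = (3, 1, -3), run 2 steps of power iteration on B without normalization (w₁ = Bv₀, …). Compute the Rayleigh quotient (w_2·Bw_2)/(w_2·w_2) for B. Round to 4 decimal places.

B = G + 4I has rows (9, 6, 4); (5, 9, 1); (2, 2, 5)
w1 = Bv₀ = (9·3 + 6·1 + 4·(-3); 5·3 + 9·1 + 1·(-3); 2·3 + 2·1 + 5·(-3)) = (21, 21, -7)
w2 = Bw1 = (9·21 + 6·21 + 4·(-7); 5·21 + 9·21 + 1·(-7); 2·21 + 2·21 + 5·(-7)) = (287, 287, 49)
Bw2 = (4501, 4067, 1393)
w2·Bw2 = 2527273; w2·w2 = 167139; μ ≈ 2527273/167139 = 15.1208

15.1208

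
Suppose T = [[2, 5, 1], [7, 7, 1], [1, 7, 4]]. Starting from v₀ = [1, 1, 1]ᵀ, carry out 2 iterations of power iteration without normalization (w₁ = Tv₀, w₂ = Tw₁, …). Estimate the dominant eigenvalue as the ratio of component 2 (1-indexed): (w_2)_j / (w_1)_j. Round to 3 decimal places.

w1 = Tv₀ = (8, 15, 12)
w2 = Tw1 = (103, 173, 161)
Ratio at component: 173 / 15 = 11.533

λ ≈ 11.533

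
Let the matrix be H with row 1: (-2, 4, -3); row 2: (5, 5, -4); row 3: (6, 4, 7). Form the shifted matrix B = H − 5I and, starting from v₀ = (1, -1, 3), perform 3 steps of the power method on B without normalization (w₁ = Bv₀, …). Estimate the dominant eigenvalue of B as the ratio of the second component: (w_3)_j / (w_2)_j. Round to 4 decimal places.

B = H − 5I has rows (-7, 4, -3); (5, 0, -4); (6, 4, 2)
w1 = Bv₀ = (-20, -7, 8)
w2 = Bw1 = (88, -132, -132)
w3 = Bw2 = (-748, 968, -264)
Ratio: 968/-132 = -7.3333

-7.3333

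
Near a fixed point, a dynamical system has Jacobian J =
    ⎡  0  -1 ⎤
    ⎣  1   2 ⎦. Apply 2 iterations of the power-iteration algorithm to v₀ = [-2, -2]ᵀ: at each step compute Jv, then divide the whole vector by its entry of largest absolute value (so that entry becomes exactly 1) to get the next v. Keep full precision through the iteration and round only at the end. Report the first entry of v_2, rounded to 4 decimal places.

-0.6000

Jv0 = (2.00000, -6.00000); divide by -6.00000 → v1 = (-0.33333, 1.00000)
Jv1 = (-1.00000, 1.66667); divide by 1.66667 → v2 = (-0.60000, 1.00000)
Requested entry of v2: 6/-10 = -0.6000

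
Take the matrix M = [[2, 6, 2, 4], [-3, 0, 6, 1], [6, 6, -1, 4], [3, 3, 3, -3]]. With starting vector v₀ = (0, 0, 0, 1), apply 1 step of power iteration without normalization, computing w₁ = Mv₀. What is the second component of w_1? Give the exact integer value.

1

w1 = Mv₀ = (2·0 + 6·0 + 2·0 + 4·1; (-3)·0 + 0·0 + 6·0 + 1·1; 6·0 + 6·0 + (-1)·0 + 4·1; 3·0 + 3·0 + 3·0 + (-3)·1) = (4, 1, 4, -3)
The requested component of w1 is 1.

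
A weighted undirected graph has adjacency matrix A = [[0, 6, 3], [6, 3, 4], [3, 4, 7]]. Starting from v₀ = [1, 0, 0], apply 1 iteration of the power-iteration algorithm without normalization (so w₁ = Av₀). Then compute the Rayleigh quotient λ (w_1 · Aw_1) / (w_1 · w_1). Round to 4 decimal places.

w1 = Av₀ = (0, 6, 3)
Aw1 = (45, 30, 45)
w1·Aw1 = 0·45 + 6·30 + 3·45 = 315; w1·w1 = 0·0 + 6·6 + 3·3 = 45
λ ≈ 315/45 = 7.0000

λ ≈ 7.0000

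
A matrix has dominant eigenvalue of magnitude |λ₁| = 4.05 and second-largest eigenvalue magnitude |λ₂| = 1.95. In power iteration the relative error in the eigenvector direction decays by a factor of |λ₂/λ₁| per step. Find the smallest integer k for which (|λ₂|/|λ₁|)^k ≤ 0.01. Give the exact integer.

|λ₂/λ₁| = 1.95/4.05 = 0.48148
Need k ≥ ln(0.01) / ln(0.48148) = -4.6052 / -0.7309 ≈ 6.301
Smallest integer k satisfying the bound: 7

7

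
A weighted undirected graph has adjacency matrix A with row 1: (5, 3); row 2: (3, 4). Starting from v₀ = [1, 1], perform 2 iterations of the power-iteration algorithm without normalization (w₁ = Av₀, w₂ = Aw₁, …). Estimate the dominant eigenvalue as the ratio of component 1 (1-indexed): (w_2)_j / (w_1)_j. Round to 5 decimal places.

7.62500

w1 = Av₀ = (5·1 + 3·1; 3·1 + 4·1) = (8, 7)
w2 = Aw1 = (5·8 + 3·7; 3·8 + 4·7) = (61, 52)
Ratio at component: 61 / 8 = 7.62500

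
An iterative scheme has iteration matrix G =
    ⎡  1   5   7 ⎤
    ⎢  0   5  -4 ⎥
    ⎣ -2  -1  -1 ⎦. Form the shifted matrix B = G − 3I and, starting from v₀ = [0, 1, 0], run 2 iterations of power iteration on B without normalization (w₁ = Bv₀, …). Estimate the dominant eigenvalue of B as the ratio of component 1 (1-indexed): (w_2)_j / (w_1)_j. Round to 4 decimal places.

μ ≈ -1.4000

B = G − 3I has rows (-2, 5, 7); (0, 2, -4); (-2, -1, -4)
w1 = Bv₀ = ((-2)·0 + 5·1 + 7·0; 0·0 + 2·1 + (-4)·0; (-2)·0 + (-1)·1 + (-4)·0) = (5, 2, -1)
w2 = Bw1 = ((-2)·5 + 5·2 + 7·(-1); 0·5 + 2·2 + (-4)·(-1); (-2)·5 + (-1)·2 + (-4)·(-1)) = (-7, 8, -8)
Ratio: -7/5 = -1.4000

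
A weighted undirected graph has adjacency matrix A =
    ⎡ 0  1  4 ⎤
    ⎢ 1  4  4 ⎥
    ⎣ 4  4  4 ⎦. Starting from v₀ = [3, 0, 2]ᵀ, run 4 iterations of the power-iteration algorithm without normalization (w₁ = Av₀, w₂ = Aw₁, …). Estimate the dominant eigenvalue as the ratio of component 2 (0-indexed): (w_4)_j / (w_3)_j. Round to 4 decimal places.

w1 = Av₀ = (8, 11, 20)
w2 = Aw1 = (91, 132, 156)
w3 = Aw2 = (756, 1243, 1516)
w4 = Aw3 = (7307, 11792, 14060)
Ratio at component: 14060 / 1516 = 9.2744

9.2744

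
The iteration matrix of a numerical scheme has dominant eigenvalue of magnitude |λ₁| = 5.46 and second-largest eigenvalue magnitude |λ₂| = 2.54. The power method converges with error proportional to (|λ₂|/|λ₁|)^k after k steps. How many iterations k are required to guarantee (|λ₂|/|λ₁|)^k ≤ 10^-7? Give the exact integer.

|λ₂/λ₁| = 2.54/5.46 = 0.46520
Need k ≥ ln(10^-7) / ln(0.46520) = -16.1181 / -0.7653 ≈ 21.062
Smallest integer k satisfying the bound: 22

22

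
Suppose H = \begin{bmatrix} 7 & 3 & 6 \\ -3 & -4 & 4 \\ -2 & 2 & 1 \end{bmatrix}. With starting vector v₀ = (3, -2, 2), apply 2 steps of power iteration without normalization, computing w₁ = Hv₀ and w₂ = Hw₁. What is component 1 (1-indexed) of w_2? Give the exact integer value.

w1 = Hv₀ = (7·3 + 3·(-2) + 6·2; (-3)·3 + (-4)·(-2) + 4·2; (-2)·3 + 2·(-2) + 1·2) = (27, 7, -8)
w2 = Hw1 = (7·27 + 3·7 + 6·(-8); (-3)·27 + (-4)·7 + 4·(-8); (-2)·27 + 2·7 + 1·(-8)) = (162, -141, -48)
The requested component of w2 is 162.

162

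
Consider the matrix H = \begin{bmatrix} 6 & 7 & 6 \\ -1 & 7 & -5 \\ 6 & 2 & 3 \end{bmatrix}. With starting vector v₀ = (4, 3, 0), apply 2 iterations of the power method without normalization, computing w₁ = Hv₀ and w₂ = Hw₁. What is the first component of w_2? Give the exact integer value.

w1 = Hv₀ = (6·4 + 7·3 + 6·0; (-1)·4 + 7·3 + (-5)·0; 6·4 + 2·3 + 3·0) = (45, 17, 30)
w2 = Hw1 = (6·45 + 7·17 + 6·30; (-1)·45 + 7·17 + (-5)·30; 6·45 + 2·17 + 3·30) = (569, -76, 394)
The requested component of w2 is 569.

569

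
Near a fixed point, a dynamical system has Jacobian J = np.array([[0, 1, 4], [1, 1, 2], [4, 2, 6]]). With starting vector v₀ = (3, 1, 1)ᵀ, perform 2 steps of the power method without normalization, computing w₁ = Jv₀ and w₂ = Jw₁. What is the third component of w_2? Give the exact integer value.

w1 = Jv₀ = (5, 6, 20)
w2 = Jw1 = (86, 51, 152)
The requested component of w2 is 152.

152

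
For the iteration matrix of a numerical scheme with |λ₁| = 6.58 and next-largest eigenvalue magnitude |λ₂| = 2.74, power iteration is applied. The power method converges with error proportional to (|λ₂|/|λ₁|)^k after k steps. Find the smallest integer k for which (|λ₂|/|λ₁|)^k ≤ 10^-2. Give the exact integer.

6

|λ₂/λ₁| = 2.74/6.58 = 0.41641
Need k ≥ ln(10^-2) / ln(0.41641) = -4.6052 / -0.8761 ≈ 5.257
Smallest integer k satisfying the bound: 6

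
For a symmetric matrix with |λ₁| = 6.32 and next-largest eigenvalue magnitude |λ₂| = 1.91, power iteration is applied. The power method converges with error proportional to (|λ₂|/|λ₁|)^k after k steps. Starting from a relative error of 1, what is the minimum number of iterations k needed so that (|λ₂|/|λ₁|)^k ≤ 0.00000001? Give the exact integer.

16

|λ₂/λ₁| = 1.91/6.32 = 0.30222
Need k ≥ ln(0.00000001) / ln(0.30222) = -18.4207 / -1.1966 ≈ 15.394
Smallest integer k satisfying the bound: 16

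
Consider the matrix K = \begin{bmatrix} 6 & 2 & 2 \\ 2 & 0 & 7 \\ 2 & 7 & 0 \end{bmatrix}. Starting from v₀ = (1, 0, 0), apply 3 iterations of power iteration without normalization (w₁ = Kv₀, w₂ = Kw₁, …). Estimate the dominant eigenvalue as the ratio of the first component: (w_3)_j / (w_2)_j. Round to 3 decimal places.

w1 = Kv₀ = (6·1 + 2·0 + 2·0; 2·1 + 0·0 + 7·0; 2·1 + 7·0 + 0·0) = (6, 2, 2)
w2 = Kw1 = (6·6 + 2·2 + 2·2; 2·6 + 0·2 + 7·2; 2·6 + 7·2 + 0·2) = (44, 26, 26)
w3 = Kw2 = (368, 270, 270)
Ratio at component: 368 / 44 = 8.364

λ ≈ 8.364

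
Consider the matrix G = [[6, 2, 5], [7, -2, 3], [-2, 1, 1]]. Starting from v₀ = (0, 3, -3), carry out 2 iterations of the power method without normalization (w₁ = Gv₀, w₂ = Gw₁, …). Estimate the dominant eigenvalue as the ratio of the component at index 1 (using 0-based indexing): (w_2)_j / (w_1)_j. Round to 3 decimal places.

w1 = Gv₀ = (6·0 + 2·3 + 5·(-3); 7·0 + (-2)·3 + 3·(-3); (-2)·0 + 1·3 + 1·(-3)) = (-9, -15, 0)
w2 = Gw1 = (6·(-9) + 2·(-15) + 5·0; 7·(-9) + (-2)·(-15) + 3·0; (-2)·(-9) + 1·(-15) + 1·0) = (-84, -33, 3)
Ratio at component: -33 / -15 = 2.200

2.200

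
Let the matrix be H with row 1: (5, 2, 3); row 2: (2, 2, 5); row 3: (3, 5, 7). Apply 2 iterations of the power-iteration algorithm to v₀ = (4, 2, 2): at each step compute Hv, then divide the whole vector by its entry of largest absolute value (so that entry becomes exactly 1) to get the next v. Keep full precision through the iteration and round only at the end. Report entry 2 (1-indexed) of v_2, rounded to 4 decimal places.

0.6283

Hv0 = (30.00000, 22.00000, 36.00000); divide by 36.00000 → v1 = (0.83333, 0.61111, 1.00000)
Hv1 = (8.38889, 7.88889, 12.55556); divide by 12.55556 → v2 = (0.66814, 0.62832, 1.00000)
Requested entry of v2: 284/452 = 0.6283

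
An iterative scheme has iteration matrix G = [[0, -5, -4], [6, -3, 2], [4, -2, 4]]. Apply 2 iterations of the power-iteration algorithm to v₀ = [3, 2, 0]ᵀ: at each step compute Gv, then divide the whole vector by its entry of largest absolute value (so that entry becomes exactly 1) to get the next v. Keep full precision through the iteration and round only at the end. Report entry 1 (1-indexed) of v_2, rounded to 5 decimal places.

1.00000

Gv0 = (-10.000000, 12.000000, 8.000000); divide by 12.000000 → v1 = (-0.833333, 1.000000, 0.666667)
Gv1 = (-7.666667, -6.666667, -2.666667); divide by -7.666667 → v2 = (1.000000, 0.869565, 0.347826)
Requested entry of v2: -92/-92 = 1.00000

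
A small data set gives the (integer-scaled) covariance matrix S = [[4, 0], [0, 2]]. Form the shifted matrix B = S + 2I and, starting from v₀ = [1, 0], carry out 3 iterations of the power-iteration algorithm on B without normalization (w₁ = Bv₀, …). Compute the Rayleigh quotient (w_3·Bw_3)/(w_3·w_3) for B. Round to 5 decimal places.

6.00000

B = S + 2I has rows (6, 0); (0, 4)
w1 = Bv₀ = (6·1 + 0·0; 0·1 + 4·0) = (6, 0)
w2 = Bw1 = (6·6 + 0·0; 0·6 + 4·0) = (36, 0)
w3 = Bw2 = (216, 0)
Bw3 = (1296, 0)
w3·Bw3 = 279936; w3·w3 = 46656; μ ≈ 279936/46656 = 6.00000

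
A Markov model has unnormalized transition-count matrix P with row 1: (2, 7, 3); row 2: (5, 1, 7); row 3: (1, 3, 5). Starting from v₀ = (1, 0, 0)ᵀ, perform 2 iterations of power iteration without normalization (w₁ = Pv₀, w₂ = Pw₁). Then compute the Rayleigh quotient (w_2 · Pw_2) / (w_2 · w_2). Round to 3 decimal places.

9.537

w1 = Pv₀ = (2·1 + 7·0 + 3·0; 5·1 + 1·0 + 7·0; 1·1 + 3·0 + 5·0) = (2, 5, 1)
w2 = Pw1 = (2·2 + 7·5 + 3·1; 5·2 + 1·5 + 7·1; 1·2 + 3·5 + 5·1) = (42, 22, 22)
Pw2 = (304, 386, 218)
w2·Pw2 = 42·304 + 22·386 + 22·218 = 26056; w2·w2 = 42·42 + 22·22 + 22·22 = 2732
λ ≈ 26056/2732 = 9.537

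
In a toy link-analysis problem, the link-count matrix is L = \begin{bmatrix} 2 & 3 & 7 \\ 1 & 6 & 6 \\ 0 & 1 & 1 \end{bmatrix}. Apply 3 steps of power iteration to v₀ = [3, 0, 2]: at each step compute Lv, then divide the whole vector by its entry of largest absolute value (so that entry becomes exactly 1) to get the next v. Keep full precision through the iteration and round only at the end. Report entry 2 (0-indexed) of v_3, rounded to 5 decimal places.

Lv0 = (20.000000, 15.000000, 2.000000); divide by 20.000000 → v1 = (1.000000, 0.750000, 0.100000)
Lv1 = (4.950000, 6.100000, 0.850000); divide by 6.100000 → v2 = (0.811475, 1.000000, 0.139344)
Lv2 = (5.598361, 7.647541, 1.139344); divide by 7.647541 → v3 = (0.732047, 1.000000, 0.148982)
Requested entry of v3: 139/933 = 0.14898

0.14898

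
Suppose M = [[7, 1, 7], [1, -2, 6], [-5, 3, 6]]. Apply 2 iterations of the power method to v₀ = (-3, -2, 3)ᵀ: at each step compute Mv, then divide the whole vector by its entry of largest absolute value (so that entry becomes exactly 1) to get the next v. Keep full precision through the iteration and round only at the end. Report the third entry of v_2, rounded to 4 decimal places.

1.0000

Mv0 = (-2.00000, 19.00000, 27.00000); divide by 27.00000 → v1 = (-0.07407, 0.70370, 1.00000)
Mv1 = (7.18519, 4.51852, 8.48148); divide by 8.48148 → v2 = (0.84716, 0.53275, 1.00000)
Requested entry of v2: 229/229 = 1.0000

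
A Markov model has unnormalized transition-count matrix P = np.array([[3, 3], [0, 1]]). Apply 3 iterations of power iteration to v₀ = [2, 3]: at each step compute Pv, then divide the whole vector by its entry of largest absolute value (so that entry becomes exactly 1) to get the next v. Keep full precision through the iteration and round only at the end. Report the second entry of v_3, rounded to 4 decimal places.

Pv0 = (15.00000, 3.00000); divide by 15.00000 → v1 = (1.00000, 0.20000)
Pv1 = (3.60000, 0.20000); divide by 3.60000 → v2 = (1.00000, 0.05556)
Pv2 = (3.16667, 0.05556); divide by 3.16667 → v3 = (1.00000, 0.01754)
Requested entry of v3: 3/171 = 0.0175

0.0175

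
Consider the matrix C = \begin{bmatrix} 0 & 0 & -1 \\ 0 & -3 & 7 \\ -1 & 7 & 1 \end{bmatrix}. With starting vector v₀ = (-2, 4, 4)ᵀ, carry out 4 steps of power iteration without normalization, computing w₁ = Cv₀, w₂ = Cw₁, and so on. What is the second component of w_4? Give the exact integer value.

w1 = Cv₀ = (0·(-2) + 0·4 + (-1)·4; 0·(-2) + (-3)·4 + 7·4; (-1)·(-2) + 7·4 + 1·4) = (-4, 16, 34)
w2 = Cw1 = (0·(-4) + 0·16 + (-1)·34; 0·(-4) + (-3)·16 + 7·34; (-1)·(-4) + 7·16 + 1·34) = (-34, 190, 150)
w3 = Cw2 = (-150, 480, 1514)
w4 = Cw3 = (-1514, 9158, 5024)
The requested component of w4 is 9158.

9158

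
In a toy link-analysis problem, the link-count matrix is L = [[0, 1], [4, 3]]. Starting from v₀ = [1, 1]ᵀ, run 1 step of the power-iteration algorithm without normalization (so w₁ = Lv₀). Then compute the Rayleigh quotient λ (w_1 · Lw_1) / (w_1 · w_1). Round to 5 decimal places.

3.64000

w1 = Lv₀ = (0·1 + 1·1; 4·1 + 3·1) = (1, 7)
Lw1 = (7, 25)
w1·Lw1 = 1·7 + 7·25 = 182; w1·w1 = 1·1 + 7·7 = 50
λ ≈ 182/50 = 3.64000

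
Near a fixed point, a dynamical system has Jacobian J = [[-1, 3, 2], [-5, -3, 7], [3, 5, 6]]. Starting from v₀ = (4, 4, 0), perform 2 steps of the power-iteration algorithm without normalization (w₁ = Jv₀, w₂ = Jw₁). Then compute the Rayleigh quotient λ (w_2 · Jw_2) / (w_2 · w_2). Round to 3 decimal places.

λ ≈ -0.224

w1 = Jv₀ = ((-1)·4 + 3·4 + 2·0; (-5)·4 + (-3)·4 + 7·0; 3·4 + 5·4 + 6·0) = (8, -32, 32)
w2 = Jw1 = ((-1)·8 + 3·(-32) + 2·32; (-5)·8 + (-3)·(-32) + 7·32; 3·8 + 5·(-32) + 6·32) = (-40, 280, 56)
Jw2 = (992, -248, 1616)
w2·Jw2 = (-40)·992 + 280·(-248) + 56·1616 = -18624; w2·w2 = (-40)·(-40) + 280·280 + 56·56 = 83136
λ ≈ -18624/83136 = -0.224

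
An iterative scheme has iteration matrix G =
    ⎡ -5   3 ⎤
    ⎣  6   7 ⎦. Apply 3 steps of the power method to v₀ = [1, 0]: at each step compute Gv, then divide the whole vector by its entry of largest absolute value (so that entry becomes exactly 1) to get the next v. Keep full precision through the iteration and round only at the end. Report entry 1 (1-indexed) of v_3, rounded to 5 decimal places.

Gv0 = (-5.000000, 6.000000); divide by 6.000000 → v1 = (-0.833333, 1.000000)
Gv1 = (7.166667, 2.000000); divide by 7.166667 → v2 = (1.000000, 0.279070)
Gv2 = (-4.162791, 7.953488); divide by 7.953488 → v3 = (-0.523392, 1.000000)
Requested entry of v3: -179/342 = -0.52339

-0.52339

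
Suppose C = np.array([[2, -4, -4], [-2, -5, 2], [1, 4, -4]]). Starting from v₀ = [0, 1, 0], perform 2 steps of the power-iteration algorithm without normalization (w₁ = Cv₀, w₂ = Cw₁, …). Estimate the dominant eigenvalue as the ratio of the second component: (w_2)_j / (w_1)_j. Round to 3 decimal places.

-8.200

w1 = Cv₀ = (2·0 + (-4)·1 + (-4)·0; (-2)·0 + (-5)·1 + 2·0; 1·0 + 4·1 + (-4)·0) = (-4, -5, 4)
w2 = Cw1 = (2·(-4) + (-4)·(-5) + (-4)·4; (-2)·(-4) + (-5)·(-5) + 2·4; 1·(-4) + 4·(-5) + (-4)·4) = (-4, 41, -40)
Ratio at component: 41 / -5 = -8.200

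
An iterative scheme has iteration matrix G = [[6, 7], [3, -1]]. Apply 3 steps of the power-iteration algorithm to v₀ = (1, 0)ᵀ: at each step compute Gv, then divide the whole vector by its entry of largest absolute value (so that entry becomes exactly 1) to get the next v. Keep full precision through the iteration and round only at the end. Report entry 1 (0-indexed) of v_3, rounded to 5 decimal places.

Gv0 = (6.000000, 3.000000); divide by 6.000000 → v1 = (1.000000, 0.500000)
Gv1 = (9.500000, 2.500000); divide by 9.500000 → v2 = (1.000000, 0.263158)
Gv2 = (7.842105, 2.736842); divide by 7.842105 → v3 = (1.000000, 0.348993)
Requested entry of v3: 156/447 = 0.34899

0.34899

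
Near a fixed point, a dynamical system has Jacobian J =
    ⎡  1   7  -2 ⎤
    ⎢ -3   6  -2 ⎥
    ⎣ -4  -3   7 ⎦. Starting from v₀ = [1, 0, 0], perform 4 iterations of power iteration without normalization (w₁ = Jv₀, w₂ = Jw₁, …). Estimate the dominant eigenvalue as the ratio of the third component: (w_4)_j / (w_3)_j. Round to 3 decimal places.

w1 = Jv₀ = (1, -3, -4)
w2 = Jw1 = (-12, -13, -23)
w3 = Jw2 = (-57, 4, -74)
w4 = Jw3 = (119, 343, -302)
Ratio at component: -302 / -74 = 4.081

4.081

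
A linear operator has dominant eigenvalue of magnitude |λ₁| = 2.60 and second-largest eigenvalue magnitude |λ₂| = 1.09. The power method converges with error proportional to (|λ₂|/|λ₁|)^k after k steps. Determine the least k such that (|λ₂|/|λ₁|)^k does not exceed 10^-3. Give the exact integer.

|λ₂/λ₁| = 1.09/2.60 = 0.41923
Need k ≥ ln(10^-3) / ln(0.41923) = -6.9078 / -0.8693 ≈ 7.946
Smallest integer k satisfying the bound: 8

8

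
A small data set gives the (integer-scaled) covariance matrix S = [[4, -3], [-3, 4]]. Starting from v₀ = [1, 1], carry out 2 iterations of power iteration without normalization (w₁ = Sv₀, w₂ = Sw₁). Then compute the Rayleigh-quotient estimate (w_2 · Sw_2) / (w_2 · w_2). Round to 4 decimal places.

w1 = Sv₀ = (4·1 + (-3)·1; (-3)·1 + 4·1) = (1, 1)
w2 = Sw1 = (4·1 + (-3)·1; (-3)·1 + 4·1) = (1, 1)
Sw2 = (1, 1)
w2·Sw2 = 1·1 + 1·1 = 2; w2·w2 = 1·1 + 1·1 = 2
λ ≈ 2/2 = 1.0000

λ ≈ 1.0000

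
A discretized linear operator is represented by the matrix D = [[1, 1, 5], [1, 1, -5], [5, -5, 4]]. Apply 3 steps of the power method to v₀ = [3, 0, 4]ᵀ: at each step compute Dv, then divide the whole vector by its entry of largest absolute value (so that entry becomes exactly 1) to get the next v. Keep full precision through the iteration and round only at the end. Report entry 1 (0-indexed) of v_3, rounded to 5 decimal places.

Dv0 = (23.000000, -17.000000, 31.000000); divide by 31.000000 → v1 = (0.741935, -0.548387, 1.000000)
Dv1 = (5.193548, -4.806452, 10.451613); divide by 10.451613 → v2 = (0.496914, -0.459877, 1.000000)
Dv2 = (5.037037, -4.962963, 8.783951); divide by 8.783951 → v3 = (0.573436, -0.565004, 1.000000)
Requested entry of v3: -1608/2846 = -0.56500

-0.56500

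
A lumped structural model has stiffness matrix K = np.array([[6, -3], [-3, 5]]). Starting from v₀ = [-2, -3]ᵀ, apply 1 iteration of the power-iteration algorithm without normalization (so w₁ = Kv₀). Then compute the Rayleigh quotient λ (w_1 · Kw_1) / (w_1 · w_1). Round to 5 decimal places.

w1 = Kv₀ = (6·(-2) + (-3)·(-3); (-3)·(-2) + 5·(-3)) = (-3, -9)
Kw1 = (9, -36)
w1·Kw1 = (-3)·9 + (-9)·(-36) = 297; w1·w1 = (-3)·(-3) + (-9)·(-9) = 90
λ ≈ 297/90 = 3.30000

λ ≈ 3.30000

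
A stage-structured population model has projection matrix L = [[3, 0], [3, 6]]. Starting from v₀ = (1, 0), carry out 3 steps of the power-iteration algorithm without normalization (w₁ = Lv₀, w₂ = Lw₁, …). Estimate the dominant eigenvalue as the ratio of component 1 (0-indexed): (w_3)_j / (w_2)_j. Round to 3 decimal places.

w1 = Lv₀ = (3, 3)
w2 = Lw1 = (9, 27)
w3 = Lw2 = (27, 189)
Ratio at component: 189 / 27 = 7.000

7.000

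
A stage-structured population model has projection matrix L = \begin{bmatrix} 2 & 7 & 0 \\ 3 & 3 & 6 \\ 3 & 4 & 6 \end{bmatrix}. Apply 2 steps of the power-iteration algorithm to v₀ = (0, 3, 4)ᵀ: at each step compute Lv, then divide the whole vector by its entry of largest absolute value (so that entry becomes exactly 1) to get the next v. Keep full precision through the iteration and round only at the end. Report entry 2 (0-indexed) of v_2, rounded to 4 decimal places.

Lv0 = (21.00000, 33.00000, 36.00000); divide by 36.00000 → v1 = (0.58333, 0.91667, 1.00000)
Lv1 = (7.58333, 10.50000, 11.41667); divide by 11.41667 → v2 = (0.66423, 0.91971, 1.00000)
Requested entry of v2: 411/411 = 1.0000

1.0000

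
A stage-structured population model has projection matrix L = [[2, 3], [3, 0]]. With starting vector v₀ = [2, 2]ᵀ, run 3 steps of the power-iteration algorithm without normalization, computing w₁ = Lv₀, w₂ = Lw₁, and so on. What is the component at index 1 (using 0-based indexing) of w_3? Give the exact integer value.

w1 = Lv₀ = (2·2 + 3·2; 3·2 + 0·2) = (10, 6)
w2 = Lw1 = (2·10 + 3·6; 3·10 + 0·6) = (38, 30)
w3 = Lw2 = (166, 114)
The requested component of w3 is 114.

114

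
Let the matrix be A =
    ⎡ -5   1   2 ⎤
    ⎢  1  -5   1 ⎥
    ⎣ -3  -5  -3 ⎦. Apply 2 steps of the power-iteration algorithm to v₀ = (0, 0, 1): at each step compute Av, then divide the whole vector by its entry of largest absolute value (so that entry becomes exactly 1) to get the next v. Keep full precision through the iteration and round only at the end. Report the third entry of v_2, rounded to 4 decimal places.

0.1333

Av0 = (2.00000, 1.00000, -3.00000); divide by -3.00000 → v1 = (-0.66667, -0.33333, 1.00000)
Av1 = (5.00000, 2.00000, 0.66667); divide by 5.00000 → v2 = (1.00000, 0.40000, 0.13333)
Requested entry of v2: -2/-15 = 0.1333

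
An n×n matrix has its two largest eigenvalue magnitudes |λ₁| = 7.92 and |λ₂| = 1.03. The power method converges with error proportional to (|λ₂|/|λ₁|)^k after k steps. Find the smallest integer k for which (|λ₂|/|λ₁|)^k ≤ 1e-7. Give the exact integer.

8

|λ₂/λ₁| = 1.03/7.92 = 0.13005
Need k ≥ ln(1e-7) / ln(0.13005) = -16.1181 / -2.0398 ≈ 7.902
Smallest integer k satisfying the bound: 8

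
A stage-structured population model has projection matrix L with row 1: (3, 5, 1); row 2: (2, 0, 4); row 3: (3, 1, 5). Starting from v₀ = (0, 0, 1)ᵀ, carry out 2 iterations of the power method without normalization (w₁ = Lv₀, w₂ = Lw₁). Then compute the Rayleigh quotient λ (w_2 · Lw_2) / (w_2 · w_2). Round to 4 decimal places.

w1 = Lv₀ = (1, 4, 5)
w2 = Lw1 = (28, 22, 32)
Lw2 = (226, 184, 266)
w2·Lw2 = 28·226 + 22·184 + 32·266 = 18888; w2·w2 = 28·28 + 22·22 + 32·32 = 2292
λ ≈ 18888/2292 = 8.2408

λ ≈ 8.2408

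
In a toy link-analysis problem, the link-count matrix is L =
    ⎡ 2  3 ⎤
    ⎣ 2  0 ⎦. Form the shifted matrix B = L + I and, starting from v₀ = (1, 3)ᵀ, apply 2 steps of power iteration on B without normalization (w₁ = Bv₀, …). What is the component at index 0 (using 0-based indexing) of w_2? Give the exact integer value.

51

B = L + I has rows (3, 3); (2, 1)
w1 = Bv₀ = (3·1 + 3·3; 2·1 + 1·3) = (12, 5)
w2 = Bw1 = (3·12 + 3·5; 2·12 + 1·5) = (51, 29)
Requested component of w2: 51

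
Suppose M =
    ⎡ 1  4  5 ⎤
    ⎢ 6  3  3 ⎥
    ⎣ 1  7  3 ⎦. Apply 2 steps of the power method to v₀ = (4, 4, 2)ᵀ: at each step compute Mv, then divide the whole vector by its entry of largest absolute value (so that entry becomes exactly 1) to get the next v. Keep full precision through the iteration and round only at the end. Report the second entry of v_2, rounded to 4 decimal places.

Mv0 = (30.00000, 42.00000, 38.00000); divide by 42.00000 → v1 = (0.71429, 1.00000, 0.90476)
Mv1 = (9.23810, 10.00000, 10.42857); divide by 10.42857 → v2 = (0.88584, 0.95890, 1.00000)
Requested entry of v2: 420/438 = 0.9589

0.9589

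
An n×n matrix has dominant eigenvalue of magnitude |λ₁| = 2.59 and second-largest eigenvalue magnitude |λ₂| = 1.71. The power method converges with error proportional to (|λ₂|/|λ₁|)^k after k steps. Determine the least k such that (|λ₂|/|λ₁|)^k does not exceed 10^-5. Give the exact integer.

28

|λ₂/λ₁| = 1.71/2.59 = 0.66023
Need k ≥ ln(10^-5) / ln(0.66023) = -11.5129 / -0.4152 ≈ 27.731
Smallest integer k satisfying the bound: 28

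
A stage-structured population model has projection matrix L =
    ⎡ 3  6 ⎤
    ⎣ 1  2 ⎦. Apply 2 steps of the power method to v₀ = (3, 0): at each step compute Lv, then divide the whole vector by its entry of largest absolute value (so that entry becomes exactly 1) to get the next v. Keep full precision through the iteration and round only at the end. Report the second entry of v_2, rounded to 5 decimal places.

0.33333

Lv0 = (9.000000, 3.000000); divide by 9.000000 → v1 = (1.000000, 0.333333)
Lv1 = (5.000000, 1.666667); divide by 5.000000 → v2 = (1.000000, 0.333333)
Requested entry of v2: 15/45 = 0.33333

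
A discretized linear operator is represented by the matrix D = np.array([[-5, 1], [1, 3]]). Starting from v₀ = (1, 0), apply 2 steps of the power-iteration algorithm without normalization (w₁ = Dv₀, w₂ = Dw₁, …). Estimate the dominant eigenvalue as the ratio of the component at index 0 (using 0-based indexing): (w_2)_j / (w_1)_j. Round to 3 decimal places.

-5.200

w1 = Dv₀ = ((-5)·1 + 1·0; 1·1 + 3·0) = (-5, 1)
w2 = Dw1 = ((-5)·(-5) + 1·1; 1·(-5) + 3·1) = (26, -2)
Ratio at component: 26 / -5 = -5.200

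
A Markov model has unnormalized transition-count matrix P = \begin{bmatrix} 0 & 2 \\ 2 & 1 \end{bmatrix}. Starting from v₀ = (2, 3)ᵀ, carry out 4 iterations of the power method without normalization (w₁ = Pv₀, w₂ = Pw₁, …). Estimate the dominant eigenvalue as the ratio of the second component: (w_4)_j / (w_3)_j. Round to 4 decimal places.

w1 = Pv₀ = (6, 7)
w2 = Pw1 = (14, 19)
w3 = Pw2 = (38, 47)
w4 = Pw3 = (94, 123)
Ratio at component: 123 / 47 = 2.6170

2.6170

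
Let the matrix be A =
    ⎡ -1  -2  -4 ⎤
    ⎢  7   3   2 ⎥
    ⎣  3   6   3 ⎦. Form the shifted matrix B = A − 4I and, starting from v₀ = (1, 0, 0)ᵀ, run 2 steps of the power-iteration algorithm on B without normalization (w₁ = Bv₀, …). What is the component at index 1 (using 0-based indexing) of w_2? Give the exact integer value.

B = A − 4I has rows (-5, -2, -4); (7, -1, 2); (3, 6, -1)
w1 = Bv₀ = (-5, 7, 3)
w2 = Bw1 = (-1, -36, 24)
Requested component of w2: -36

-36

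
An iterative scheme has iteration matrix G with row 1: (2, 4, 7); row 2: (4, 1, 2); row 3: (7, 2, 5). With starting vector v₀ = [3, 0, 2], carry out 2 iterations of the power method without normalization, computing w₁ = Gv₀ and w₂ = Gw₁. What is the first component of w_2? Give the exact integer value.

w1 = Gv₀ = (2·3 + 4·0 + 7·2; 4·3 + 1·0 + 2·2; 7·3 + 2·0 + 5·2) = (20, 16, 31)
w2 = Gw1 = (2·20 + 4·16 + 7·31; 4·20 + 1·16 + 2·31; 7·20 + 2·16 + 5·31) = (321, 158, 327)
The requested component of w2 is 321.

321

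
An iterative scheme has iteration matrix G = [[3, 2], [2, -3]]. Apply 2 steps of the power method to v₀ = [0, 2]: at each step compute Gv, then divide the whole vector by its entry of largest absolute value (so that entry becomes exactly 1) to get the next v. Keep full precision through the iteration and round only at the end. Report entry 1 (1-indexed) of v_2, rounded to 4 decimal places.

0.0000

Gv0 = (4.00000, -6.00000); divide by -6.00000 → v1 = (-0.66667, 1.00000)
Gv1 = (0.00000, -4.33333); divide by -4.33333 → v2 = (0.00000, 1.00000)
Requested entry of v2: 0/26 = 0.0000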